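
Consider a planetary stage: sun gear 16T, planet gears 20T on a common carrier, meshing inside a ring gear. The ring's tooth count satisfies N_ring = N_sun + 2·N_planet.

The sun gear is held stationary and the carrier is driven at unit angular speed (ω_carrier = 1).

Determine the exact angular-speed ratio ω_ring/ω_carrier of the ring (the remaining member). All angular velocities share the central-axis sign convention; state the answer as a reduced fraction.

N_ring = 16 + 2·20 = 56
16(ω_s−ω_c) = −56(ω_r−ω_c),  ω_s=0, ω_c=1
ω_r = 1 − (16/56)(0−1) = 9/7
ω_r/ω_c = 9/7

9/7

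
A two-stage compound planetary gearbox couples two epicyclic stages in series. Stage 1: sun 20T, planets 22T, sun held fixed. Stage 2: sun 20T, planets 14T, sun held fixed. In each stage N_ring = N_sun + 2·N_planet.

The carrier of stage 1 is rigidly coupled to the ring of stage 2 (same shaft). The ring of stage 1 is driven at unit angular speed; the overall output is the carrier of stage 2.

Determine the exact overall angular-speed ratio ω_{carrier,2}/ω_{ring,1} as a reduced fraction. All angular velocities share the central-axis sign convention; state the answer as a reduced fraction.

Stage 1: N_ring = 20 + 2·22 = 64
Stage 1: 20(ω_s−ω_c) = −64(ω_r−ω_c),  ω_s=0, ω_r=1
Stage 1: 20(0−ω_c) = −64(1−ω_c)  ⇒  84ω_c = 64  ⇒  ω_c = 16/21
  ⇒ ω_c¹/ω_r¹ = 16/21
Stage 2: N_ring = 20 + 2·14 = 48
Stage 2: 20(ω_s−ω_c) = −48(ω_r−ω_c),  ω_s=0, ω_r=1
Stage 2: 20(0−ω_c) = −48(1−ω_c)  ⇒  68ω_c = 48  ⇒  ω_c = 12/17
  ⇒ ω_c²/ω_r² = 12/17
Coupling ω_r² = ω_c¹ ⇒ overall = 16/21 × 12/17 = 64/119

64/119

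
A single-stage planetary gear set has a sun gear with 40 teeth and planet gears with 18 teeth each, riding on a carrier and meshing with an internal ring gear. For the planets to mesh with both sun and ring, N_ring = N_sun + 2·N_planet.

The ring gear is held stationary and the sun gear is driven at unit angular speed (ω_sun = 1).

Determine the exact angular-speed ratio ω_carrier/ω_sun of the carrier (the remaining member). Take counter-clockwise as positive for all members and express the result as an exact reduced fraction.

N_ring = 40 + 2·18 = 76
40(ω_s−ω_c) = −76(ω_r−ω_c),  ω_r=0, ω_s=1
40(1−ω_c) = −76(0−ω_c)  ⇒  116ω_c = 40  ⇒  ω_c = 10/29
ω_c/ω_s = 10/29

10/29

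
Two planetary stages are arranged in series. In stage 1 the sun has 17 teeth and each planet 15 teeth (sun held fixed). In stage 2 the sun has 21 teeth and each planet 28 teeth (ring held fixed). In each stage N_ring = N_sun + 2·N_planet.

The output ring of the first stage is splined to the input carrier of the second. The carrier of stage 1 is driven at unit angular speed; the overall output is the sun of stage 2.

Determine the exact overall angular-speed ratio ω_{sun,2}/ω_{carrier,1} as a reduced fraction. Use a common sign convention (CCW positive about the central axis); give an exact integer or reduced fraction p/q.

896/141

Stage 1: N_ring = 17 + 2·15 = 47
Stage 1: 17(ω_s−ω_c) = −47(ω_r−ω_c),  ω_s=0, ω_c=1
Stage 1: ω_r = 1 − (17/47)(0−1) = 64/47
  ⇒ ω_r¹/ω_c¹ = 64/47
Stage 2: N_ring = 21 + 2·28 = 77
Stage 2: 21(ω_s−ω_c) = −77(ω_r−ω_c),  ω_r=0, ω_c=1
Stage 2: ω_s = 1 − (77/21)(0−1) = 14/3
  ⇒ ω_s²/ω_c² = 14/3
Coupling ω_c² = ω_r¹ ⇒ overall = 64/47 × 14/3 = 896/141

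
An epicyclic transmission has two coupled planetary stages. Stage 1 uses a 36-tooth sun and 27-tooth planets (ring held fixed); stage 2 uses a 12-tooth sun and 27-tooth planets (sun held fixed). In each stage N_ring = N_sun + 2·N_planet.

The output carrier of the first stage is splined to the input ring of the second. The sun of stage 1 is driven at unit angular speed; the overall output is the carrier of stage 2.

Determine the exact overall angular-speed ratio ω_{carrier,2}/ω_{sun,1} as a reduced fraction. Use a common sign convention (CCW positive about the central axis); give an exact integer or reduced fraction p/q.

22/91

Stage 1: N_ring = 36 + 2·27 = 90
Stage 1: 36(ω_s−ω_c) = −90(ω_r−ω_c),  ω_r=0, ω_s=1
Stage 1: 36(1−ω_c) = −90(0−ω_c)  ⇒  126ω_c = 36  ⇒  ω_c = 2/7
  ⇒ ω_c¹/ω_s¹ = 2/7
Stage 2: N_ring = 12 + 2·27 = 66
Stage 2: 12(ω_s−ω_c) = −66(ω_r−ω_c),  ω_s=0, ω_r=1
Stage 2: 12(0−ω_c) = −66(1−ω_c)  ⇒  78ω_c = 66  ⇒  ω_c = 11/13
  ⇒ ω_c²/ω_r² = 11/13
Coupling ω_r² = ω_c¹ ⇒ overall = 2/7 × 11/13 = 22/91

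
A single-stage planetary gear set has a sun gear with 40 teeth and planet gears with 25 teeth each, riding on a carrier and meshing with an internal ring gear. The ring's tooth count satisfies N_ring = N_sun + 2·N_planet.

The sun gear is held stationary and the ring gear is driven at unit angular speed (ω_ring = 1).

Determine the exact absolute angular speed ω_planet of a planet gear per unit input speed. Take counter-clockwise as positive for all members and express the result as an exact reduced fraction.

9/5

N_ring = 40 + 2·25 = 90
40(ω_s−ω_c) = −90(ω_r−ω_c),  ω_s=0, ω_r=1
40(0−ω_c) = −90(1−ω_c)  ⇒  130ω_c = 90  ⇒  ω_c = 9/13
sun–planet: 40·(0−9/13) = −25·(ω_p−ω_c)  ⇒  ω_p−ω_c = −(40/25)·(-9/13) = 72/65
ω_p = 9/13 + 72/65 = 9/5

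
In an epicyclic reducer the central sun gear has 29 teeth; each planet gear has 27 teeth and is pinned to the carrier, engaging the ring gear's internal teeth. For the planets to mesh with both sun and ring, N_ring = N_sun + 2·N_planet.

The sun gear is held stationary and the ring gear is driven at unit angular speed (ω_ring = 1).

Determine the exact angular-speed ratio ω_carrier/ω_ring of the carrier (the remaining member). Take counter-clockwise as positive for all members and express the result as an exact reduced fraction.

83/112

N_ring = 29 + 2·27 = 83
29(ω_s−ω_c) = −83(ω_r−ω_c),  ω_s=0, ω_r=1
29(0−ω_c) = −83(1−ω_c)  ⇒  112ω_c = 83  ⇒  ω_c = 83/112
ω_c/ω_r = 83/112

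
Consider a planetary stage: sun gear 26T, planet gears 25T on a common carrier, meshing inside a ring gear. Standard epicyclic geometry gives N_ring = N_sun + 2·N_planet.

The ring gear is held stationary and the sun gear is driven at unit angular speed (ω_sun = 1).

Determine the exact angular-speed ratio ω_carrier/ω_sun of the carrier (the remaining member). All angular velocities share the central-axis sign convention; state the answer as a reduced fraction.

N_ring = 26 + 2·25 = 76
26(ω_s−ω_c) = −76(ω_r−ω_c),  ω_r=0, ω_s=1
26(1−ω_c) = −76(0−ω_c)  ⇒  102ω_c = 26  ⇒  ω_c = 13/51
ω_c/ω_s = 13/51

13/51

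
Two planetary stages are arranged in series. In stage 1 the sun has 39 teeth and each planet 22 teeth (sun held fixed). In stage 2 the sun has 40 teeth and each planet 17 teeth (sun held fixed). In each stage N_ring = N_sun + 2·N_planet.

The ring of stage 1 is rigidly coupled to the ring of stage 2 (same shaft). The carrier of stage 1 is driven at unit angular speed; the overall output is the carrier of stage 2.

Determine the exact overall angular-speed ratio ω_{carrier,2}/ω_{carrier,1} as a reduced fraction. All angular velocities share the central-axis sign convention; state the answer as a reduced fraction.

4514/4731

Stage 1: N_ring = 39 + 2·22 = 83
Stage 1: 39(ω_s−ω_c) = −83(ω_r−ω_c),  ω_s=0, ω_c=1
Stage 1: ω_r = 1 − (39/83)(0−1) = 122/83
  ⇒ ω_r¹/ω_c¹ = 122/83
Stage 2: N_ring = 40 + 2·17 = 74
Stage 2: 40(ω_s−ω_c) = −74(ω_r−ω_c),  ω_s=0, ω_r=1
Stage 2: 40(0−ω_c) = −74(1−ω_c)  ⇒  114ω_c = 74  ⇒  ω_c = 37/57
  ⇒ ω_c²/ω_r² = 37/57
Coupling ω_r² = ω_r¹ ⇒ overall = 122/83 × 37/57 = 4514/4731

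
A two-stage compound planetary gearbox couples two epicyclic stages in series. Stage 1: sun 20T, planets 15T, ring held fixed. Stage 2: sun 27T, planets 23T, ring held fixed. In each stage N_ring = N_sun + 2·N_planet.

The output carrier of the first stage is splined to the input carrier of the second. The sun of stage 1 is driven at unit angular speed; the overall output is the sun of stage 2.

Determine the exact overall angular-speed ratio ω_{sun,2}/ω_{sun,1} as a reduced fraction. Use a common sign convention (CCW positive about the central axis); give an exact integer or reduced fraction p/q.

Stage 1: N_ring = 20 + 2·15 = 50
Stage 1: 20(ω_s−ω_c) = −50(ω_r−ω_c),  ω_r=0, ω_s=1
Stage 1: 20(1−ω_c) = −50(0−ω_c)  ⇒  70ω_c = 20  ⇒  ω_c = 2/7
  ⇒ ω_c¹/ω_s¹ = 2/7
Stage 2: N_ring = 27 + 2·23 = 73
Stage 2: 27(ω_s−ω_c) = −73(ω_r−ω_c),  ω_r=0, ω_c=1
Stage 2: ω_s = 1 − (73/27)(0−1) = 100/27
  ⇒ ω_s²/ω_c² = 100/27
Coupling ω_c² = ω_c¹ ⇒ overall = 2/7 × 100/27 = 200/189

200/189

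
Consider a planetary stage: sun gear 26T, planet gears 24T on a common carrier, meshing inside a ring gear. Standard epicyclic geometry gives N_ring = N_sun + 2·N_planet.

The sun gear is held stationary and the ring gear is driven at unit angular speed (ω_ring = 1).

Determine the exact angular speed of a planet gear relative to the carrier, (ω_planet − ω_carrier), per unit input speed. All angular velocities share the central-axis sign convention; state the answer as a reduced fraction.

N_ring = 26 + 2·24 = 74
26(ω_s−ω_c) = −74(ω_r−ω_c),  ω_s=0, ω_r=1
26(0−ω_c) = −74(1−ω_c)  ⇒  100ω_c = 74  ⇒  ω_c = 37/50
sun–planet: 26·(0−37/50) = −24·(ω_p−ω_c)  ⇒  ω_p−ω_c = −(26/24)·(-37/50) = 481/600

481/600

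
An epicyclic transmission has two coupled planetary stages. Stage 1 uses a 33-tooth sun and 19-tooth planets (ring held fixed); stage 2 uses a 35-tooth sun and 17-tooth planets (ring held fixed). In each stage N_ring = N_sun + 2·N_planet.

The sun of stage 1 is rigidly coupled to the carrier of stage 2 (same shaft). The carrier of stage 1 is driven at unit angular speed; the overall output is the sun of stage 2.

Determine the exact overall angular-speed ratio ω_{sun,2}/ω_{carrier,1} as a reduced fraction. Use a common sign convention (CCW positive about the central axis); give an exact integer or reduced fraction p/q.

Stage 1: N_ring = 33 + 2·19 = 71
Stage 1: 33(ω_s−ω_c) = −71(ω_r−ω_c),  ω_r=0, ω_c=1
Stage 1: ω_s = 1 − (71/33)(0−1) = 104/33
  ⇒ ω_s¹/ω_c¹ = 104/33
Stage 2: N_ring = 35 + 2·17 = 69
Stage 2: 35(ω_s−ω_c) = −69(ω_r−ω_c),  ω_r=0, ω_c=1
Stage 2: ω_s = 1 − (69/35)(0−1) = 104/35
  ⇒ ω_s²/ω_c² = 104/35
Coupling ω_c² = ω_s¹ ⇒ overall = 104/33 × 104/35 = 10816/1155

10816/1155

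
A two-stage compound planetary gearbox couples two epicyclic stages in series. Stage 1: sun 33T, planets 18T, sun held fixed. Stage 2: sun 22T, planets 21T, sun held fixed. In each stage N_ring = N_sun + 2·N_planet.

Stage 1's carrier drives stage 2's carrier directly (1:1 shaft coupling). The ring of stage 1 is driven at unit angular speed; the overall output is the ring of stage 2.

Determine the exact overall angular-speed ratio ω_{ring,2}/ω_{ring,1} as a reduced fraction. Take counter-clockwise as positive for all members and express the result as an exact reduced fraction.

989/1088

Stage 1: N_ring = 33 + 2·18 = 69
Stage 1: 33(ω_s−ω_c) = −69(ω_r−ω_c),  ω_s=0, ω_r=1
Stage 1: 33(0−ω_c) = −69(1−ω_c)  ⇒  102ω_c = 69  ⇒  ω_c = 23/34
  ⇒ ω_c¹/ω_r¹ = 23/34
Stage 2: N_ring = 22 + 2·21 = 64
Stage 2: 22(ω_s−ω_c) = −64(ω_r−ω_c),  ω_s=0, ω_c=1
Stage 2: ω_r = 1 − (22/64)(0−1) = 43/32
  ⇒ ω_r²/ω_c² = 43/32
Coupling ω_c² = ω_c¹ ⇒ overall = 23/34 × 43/32 = 989/1088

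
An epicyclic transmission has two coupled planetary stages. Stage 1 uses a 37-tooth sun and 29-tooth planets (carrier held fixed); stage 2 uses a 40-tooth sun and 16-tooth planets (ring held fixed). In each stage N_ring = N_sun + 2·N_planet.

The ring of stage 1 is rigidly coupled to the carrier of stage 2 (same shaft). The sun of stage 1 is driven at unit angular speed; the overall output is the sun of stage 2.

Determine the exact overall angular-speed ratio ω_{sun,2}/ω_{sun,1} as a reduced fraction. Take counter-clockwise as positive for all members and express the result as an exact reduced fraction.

-518/475

Stage 1: N_ring = 37 + 2·29 = 95
Stage 1: 37(ω_s−ω_c) = −95(ω_r−ω_c),  ω_c=0, ω_s=1
Stage 1: ω_r = 0 − (37/95)(1−0) = -37/95
  ⇒ ω_r¹/ω_s¹ = -37/95
Stage 2: N_ring = 40 + 2·16 = 72
Stage 2: 40(ω_s−ω_c) = −72(ω_r−ω_c),  ω_r=0, ω_c=1
Stage 2: ω_s = 1 − (72/40)(0−1) = 14/5
  ⇒ ω_s²/ω_c² = 14/5
Coupling ω_c² = ω_r¹ ⇒ overall = -37/95 × 14/5 = -518/475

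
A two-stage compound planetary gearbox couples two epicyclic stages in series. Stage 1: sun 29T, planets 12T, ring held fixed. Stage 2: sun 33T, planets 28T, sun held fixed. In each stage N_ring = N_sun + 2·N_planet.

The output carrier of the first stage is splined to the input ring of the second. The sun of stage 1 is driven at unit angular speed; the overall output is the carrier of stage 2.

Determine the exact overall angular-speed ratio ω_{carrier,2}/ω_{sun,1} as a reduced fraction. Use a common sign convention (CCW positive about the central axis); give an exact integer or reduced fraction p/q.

Stage 1: N_ring = 29 + 2·12 = 53
Stage 1: 29(ω_s−ω_c) = −53(ω_r−ω_c),  ω_r=0, ω_s=1
Stage 1: 29(1−ω_c) = −53(0−ω_c)  ⇒  82ω_c = 29  ⇒  ω_c = 29/82
  ⇒ ω_c¹/ω_s¹ = 29/82
Stage 2: N_ring = 33 + 2·28 = 89
Stage 2: 33(ω_s−ω_c) = −89(ω_r−ω_c),  ω_s=0, ω_r=1
Stage 2: 33(0−ω_c) = −89(1−ω_c)  ⇒  122ω_c = 89  ⇒  ω_c = 89/122
  ⇒ ω_c²/ω_r² = 89/122
Coupling ω_r² = ω_c¹ ⇒ overall = 29/82 × 89/122 = 2581/10004

2581/10004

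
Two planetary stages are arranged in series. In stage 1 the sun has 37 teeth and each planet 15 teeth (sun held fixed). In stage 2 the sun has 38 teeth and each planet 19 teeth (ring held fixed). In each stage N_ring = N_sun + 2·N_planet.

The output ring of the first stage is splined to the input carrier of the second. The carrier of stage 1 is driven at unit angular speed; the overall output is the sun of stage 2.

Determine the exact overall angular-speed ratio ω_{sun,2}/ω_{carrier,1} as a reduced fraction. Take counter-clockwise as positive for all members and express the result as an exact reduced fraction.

312/67

Stage 1: N_ring = 37 + 2·15 = 67
Stage 1: 37(ω_s−ω_c) = −67(ω_r−ω_c),  ω_s=0, ω_c=1
Stage 1: ω_r = 1 − (37/67)(0−1) = 104/67
  ⇒ ω_r¹/ω_c¹ = 104/67
Stage 2: N_ring = 38 + 2·19 = 76
Stage 2: 38(ω_s−ω_c) = −76(ω_r−ω_c),  ω_r=0, ω_c=1
Stage 2: ω_s = 1 − (76/38)(0−1) = 3
  ⇒ ω_s²/ω_c² = 3
Coupling ω_c² = ω_r¹ ⇒ overall = 104/67 × 3 = 312/67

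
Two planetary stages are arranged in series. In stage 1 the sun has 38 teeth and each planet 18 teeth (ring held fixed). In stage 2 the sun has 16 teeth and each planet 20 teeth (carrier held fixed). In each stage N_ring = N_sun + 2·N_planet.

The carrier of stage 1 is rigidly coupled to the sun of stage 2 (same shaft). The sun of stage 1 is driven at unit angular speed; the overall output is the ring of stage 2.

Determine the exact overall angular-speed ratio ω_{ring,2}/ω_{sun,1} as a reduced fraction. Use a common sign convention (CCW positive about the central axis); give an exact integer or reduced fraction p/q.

Stage 1: N_ring = 38 + 2·18 = 74
Stage 1: 38(ω_s−ω_c) = −74(ω_r−ω_c),  ω_r=0, ω_s=1
Stage 1: 38(1−ω_c) = −74(0−ω_c)  ⇒  112ω_c = 38  ⇒  ω_c = 19/56
  ⇒ ω_c¹/ω_s¹ = 19/56
Stage 2: N_ring = 16 + 2·20 = 56
Stage 2: 16(ω_s−ω_c) = −56(ω_r−ω_c),  ω_c=0, ω_s=1
Stage 2: ω_r = 0 − (16/56)(1−0) = -2/7
  ⇒ ω_r²/ω_s² = -2/7
Coupling ω_s² = ω_c¹ ⇒ overall = 19/56 × -2/7 = -19/196

-19/196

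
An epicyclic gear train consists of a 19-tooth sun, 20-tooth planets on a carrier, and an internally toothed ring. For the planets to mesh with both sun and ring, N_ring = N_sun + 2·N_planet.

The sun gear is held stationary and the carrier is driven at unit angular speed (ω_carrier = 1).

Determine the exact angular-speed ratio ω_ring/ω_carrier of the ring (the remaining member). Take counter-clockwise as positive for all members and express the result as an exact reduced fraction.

78/59

N_ring = 19 + 2·20 = 59
19(ω_s−ω_c) = −59(ω_r−ω_c),  ω_s=0, ω_c=1
ω_r = 1 − (19/59)(0−1) = 78/59
ω_r/ω_c = 78/59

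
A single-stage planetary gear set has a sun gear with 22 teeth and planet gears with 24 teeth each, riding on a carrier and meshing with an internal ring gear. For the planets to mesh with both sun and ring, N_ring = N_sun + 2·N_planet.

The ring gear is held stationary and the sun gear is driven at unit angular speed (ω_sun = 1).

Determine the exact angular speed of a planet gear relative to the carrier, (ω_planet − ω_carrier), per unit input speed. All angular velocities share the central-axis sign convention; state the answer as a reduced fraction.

-385/552

N_ring = 22 + 2·24 = 70
22(ω_s−ω_c) = −70(ω_r−ω_c),  ω_r=0, ω_s=1
22(1−ω_c) = −70(0−ω_c)  ⇒  92ω_c = 22  ⇒  ω_c = 11/46
sun–planet: 22·(1−11/46) = −24·(ω_p−ω_c)  ⇒  ω_p−ω_c = −(22/24)·(35/46) = -385/552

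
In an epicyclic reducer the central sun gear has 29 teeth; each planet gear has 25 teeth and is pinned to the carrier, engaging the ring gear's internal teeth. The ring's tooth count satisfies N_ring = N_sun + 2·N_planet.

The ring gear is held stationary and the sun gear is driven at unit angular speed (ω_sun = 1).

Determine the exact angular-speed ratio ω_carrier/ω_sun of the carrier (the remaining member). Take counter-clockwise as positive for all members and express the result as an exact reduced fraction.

29/108

N_ring = 29 + 2·25 = 79
29(ω_s−ω_c) = −79(ω_r−ω_c),  ω_r=0, ω_s=1
29(1−ω_c) = −79(0−ω_c)  ⇒  108ω_c = 29  ⇒  ω_c = 29/108
ω_c/ω_s = 29/108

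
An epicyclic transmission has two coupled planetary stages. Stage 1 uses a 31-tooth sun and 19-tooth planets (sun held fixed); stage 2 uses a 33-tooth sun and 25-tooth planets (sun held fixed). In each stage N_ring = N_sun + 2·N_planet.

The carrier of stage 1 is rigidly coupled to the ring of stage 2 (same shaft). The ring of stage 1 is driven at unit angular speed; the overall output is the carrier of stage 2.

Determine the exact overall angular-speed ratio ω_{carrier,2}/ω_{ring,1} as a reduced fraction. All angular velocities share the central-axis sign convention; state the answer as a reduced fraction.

Stage 1: N_ring = 31 + 2·19 = 69
Stage 1: 31(ω_s−ω_c) = −69(ω_r−ω_c),  ω_s=0, ω_r=1
Stage 1: 31(0−ω_c) = −69(1−ω_c)  ⇒  100ω_c = 69  ⇒  ω_c = 69/100
  ⇒ ω_c¹/ω_r¹ = 69/100
Stage 2: N_ring = 33 + 2·25 = 83
Stage 2: 33(ω_s−ω_c) = −83(ω_r−ω_c),  ω_s=0, ω_r=1
Stage 2: 33(0−ω_c) = −83(1−ω_c)  ⇒  116ω_c = 83  ⇒  ω_c = 83/116
  ⇒ ω_c²/ω_r² = 83/116
Coupling ω_r² = ω_c¹ ⇒ overall = 69/100 × 83/116 = 5727/11600

5727/11600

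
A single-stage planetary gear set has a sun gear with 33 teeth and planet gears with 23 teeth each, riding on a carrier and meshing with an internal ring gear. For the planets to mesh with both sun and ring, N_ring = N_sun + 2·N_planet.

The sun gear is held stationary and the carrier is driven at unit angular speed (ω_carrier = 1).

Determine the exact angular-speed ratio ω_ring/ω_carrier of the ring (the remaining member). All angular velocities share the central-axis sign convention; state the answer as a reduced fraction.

112/79

N_ring = 33 + 2·23 = 79
33(ω_s−ω_c) = −79(ω_r−ω_c),  ω_s=0, ω_c=1
ω_r = 1 − (33/79)(0−1) = 112/79
ω_r/ω_c = 112/79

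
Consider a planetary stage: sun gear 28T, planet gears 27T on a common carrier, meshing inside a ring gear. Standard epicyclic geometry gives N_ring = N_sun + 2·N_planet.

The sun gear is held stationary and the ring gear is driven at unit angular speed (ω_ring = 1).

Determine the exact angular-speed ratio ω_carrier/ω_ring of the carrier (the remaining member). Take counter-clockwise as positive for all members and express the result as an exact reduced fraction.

41/55

N_ring = 28 + 2·27 = 82
28(ω_s−ω_c) = −82(ω_r−ω_c),  ω_s=0, ω_r=1
28(0−ω_c) = −82(1−ω_c)  ⇒  110ω_c = 82  ⇒  ω_c = 41/55
ω_c/ω_r = 41/55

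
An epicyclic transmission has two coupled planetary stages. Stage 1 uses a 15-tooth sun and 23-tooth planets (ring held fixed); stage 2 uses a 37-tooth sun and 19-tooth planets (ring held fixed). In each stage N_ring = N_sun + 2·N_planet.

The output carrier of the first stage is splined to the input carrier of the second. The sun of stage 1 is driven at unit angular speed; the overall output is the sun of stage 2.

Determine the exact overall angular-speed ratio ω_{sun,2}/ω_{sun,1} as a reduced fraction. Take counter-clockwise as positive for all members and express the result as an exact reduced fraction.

420/703

Stage 1: N_ring = 15 + 2·23 = 61
Stage 1: 15(ω_s−ω_c) = −61(ω_r−ω_c),  ω_r=0, ω_s=1
Stage 1: 15(1−ω_c) = −61(0−ω_c)  ⇒  76ω_c = 15  ⇒  ω_c = 15/76
  ⇒ ω_c¹/ω_s¹ = 15/76
Stage 2: N_ring = 37 + 2·19 = 75
Stage 2: 37(ω_s−ω_c) = −75(ω_r−ω_c),  ω_r=0, ω_c=1
Stage 2: ω_s = 1 − (75/37)(0−1) = 112/37
  ⇒ ω_s²/ω_c² = 112/37
Coupling ω_c² = ω_c¹ ⇒ overall = 15/76 × 112/37 = 420/703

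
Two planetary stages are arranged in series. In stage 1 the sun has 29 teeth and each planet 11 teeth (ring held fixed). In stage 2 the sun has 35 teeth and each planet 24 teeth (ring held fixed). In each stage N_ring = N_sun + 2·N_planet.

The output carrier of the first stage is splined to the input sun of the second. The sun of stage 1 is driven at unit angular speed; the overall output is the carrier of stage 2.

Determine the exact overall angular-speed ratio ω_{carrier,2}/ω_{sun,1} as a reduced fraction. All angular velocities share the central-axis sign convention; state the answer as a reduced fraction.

Stage 1: N_ring = 29 + 2·11 = 51
Stage 1: 29(ω_s−ω_c) = −51(ω_r−ω_c),  ω_r=0, ω_s=1
Stage 1: 29(1−ω_c) = −51(0−ω_c)  ⇒  80ω_c = 29  ⇒  ω_c = 29/80
  ⇒ ω_c¹/ω_s¹ = 29/80
Stage 2: N_ring = 35 + 2·24 = 83
Stage 2: 35(ω_s−ω_c) = −83(ω_r−ω_c),  ω_r=0, ω_s=1
Stage 2: 35(1−ω_c) = −83(0−ω_c)  ⇒  118ω_c = 35  ⇒  ω_c = 35/118
  ⇒ ω_c²/ω_s² = 35/118
Coupling ω_s² = ω_c¹ ⇒ overall = 29/80 × 35/118 = 203/1888

203/1888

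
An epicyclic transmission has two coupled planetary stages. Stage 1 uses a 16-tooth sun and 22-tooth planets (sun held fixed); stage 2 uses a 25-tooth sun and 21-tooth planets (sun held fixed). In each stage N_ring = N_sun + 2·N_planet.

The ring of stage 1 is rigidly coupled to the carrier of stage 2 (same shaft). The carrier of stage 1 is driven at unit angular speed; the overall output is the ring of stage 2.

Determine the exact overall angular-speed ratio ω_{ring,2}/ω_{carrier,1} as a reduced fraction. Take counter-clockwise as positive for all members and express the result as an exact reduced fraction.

1748/1005

Stage 1: N_ring = 16 + 2·22 = 60
Stage 1: 16(ω_s−ω_c) = −60(ω_r−ω_c),  ω_s=0, ω_c=1
Stage 1: ω_r = 1 − (16/60)(0−1) = 19/15
  ⇒ ω_r¹/ω_c¹ = 19/15
Stage 2: N_ring = 25 + 2·21 = 67
Stage 2: 25(ω_s−ω_c) = −67(ω_r−ω_c),  ω_s=0, ω_c=1
Stage 2: ω_r = 1 − (25/67)(0−1) = 92/67
  ⇒ ω_r²/ω_c² = 92/67
Coupling ω_c² = ω_r¹ ⇒ overall = 19/15 × 92/67 = 1748/1005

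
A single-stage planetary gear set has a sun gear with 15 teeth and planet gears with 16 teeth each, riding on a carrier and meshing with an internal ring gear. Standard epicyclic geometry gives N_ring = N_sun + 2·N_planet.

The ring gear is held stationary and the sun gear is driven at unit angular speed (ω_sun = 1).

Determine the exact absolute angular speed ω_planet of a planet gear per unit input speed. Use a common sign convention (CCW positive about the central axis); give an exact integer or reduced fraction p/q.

-15/32

N_ring = 15 + 2·16 = 47
15(ω_s−ω_c) = −47(ω_r−ω_c),  ω_r=0, ω_s=1
15(1−ω_c) = −47(0−ω_c)  ⇒  62ω_c = 15  ⇒  ω_c = 15/62
sun–planet: 15·(1−15/62) = −16·(ω_p−ω_c)  ⇒  ω_p−ω_c = −(15/16)·(47/62) = -705/992
ω_p = 15/62 − 705/992 = -15/32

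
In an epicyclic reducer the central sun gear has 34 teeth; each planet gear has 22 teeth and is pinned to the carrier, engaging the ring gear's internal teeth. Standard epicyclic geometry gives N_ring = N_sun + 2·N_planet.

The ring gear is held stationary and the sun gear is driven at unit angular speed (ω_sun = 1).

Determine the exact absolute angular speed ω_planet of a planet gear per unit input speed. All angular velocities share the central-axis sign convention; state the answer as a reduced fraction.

-17/22

N_ring = 34 + 2·22 = 78
34(ω_s−ω_c) = −78(ω_r−ω_c),  ω_r=0, ω_s=1
34(1−ω_c) = −78(0−ω_c)  ⇒  112ω_c = 34  ⇒  ω_c = 17/56
sun–planet: 34·(1−17/56) = −22·(ω_p−ω_c)  ⇒  ω_p−ω_c = −(34/22)·(39/56) = -663/616
ω_p = 17/56 − 663/616 = -17/22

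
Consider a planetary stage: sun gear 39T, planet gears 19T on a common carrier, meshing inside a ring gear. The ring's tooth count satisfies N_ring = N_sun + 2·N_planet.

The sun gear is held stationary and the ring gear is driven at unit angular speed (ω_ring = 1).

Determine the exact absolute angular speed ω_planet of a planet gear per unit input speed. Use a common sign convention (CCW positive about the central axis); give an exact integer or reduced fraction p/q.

77/38

N_ring = 39 + 2·19 = 77
39(ω_s−ω_c) = −77(ω_r−ω_c),  ω_s=0, ω_r=1
39(0−ω_c) = −77(1−ω_c)  ⇒  116ω_c = 77  ⇒  ω_c = 77/116
sun–planet: 39·(0−77/116) = −19·(ω_p−ω_c)  ⇒  ω_p−ω_c = −(39/19)·(-77/116) = 3003/2204
ω_p = 77/116 + 3003/2204 = 77/38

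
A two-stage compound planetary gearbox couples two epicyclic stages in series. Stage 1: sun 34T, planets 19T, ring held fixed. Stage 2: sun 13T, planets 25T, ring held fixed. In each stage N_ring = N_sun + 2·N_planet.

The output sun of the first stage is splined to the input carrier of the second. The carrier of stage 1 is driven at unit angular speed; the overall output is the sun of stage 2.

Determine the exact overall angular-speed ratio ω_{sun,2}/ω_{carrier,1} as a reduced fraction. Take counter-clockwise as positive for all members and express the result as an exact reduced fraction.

4028/221

Stage 1: N_ring = 34 + 2·19 = 72
Stage 1: 34(ω_s−ω_c) = −72(ω_r−ω_c),  ω_r=0, ω_c=1
Stage 1: ω_s = 1 − (72/34)(0−1) = 53/17
  ⇒ ω_s¹/ω_c¹ = 53/17
Stage 2: N_ring = 13 + 2·25 = 63
Stage 2: 13(ω_s−ω_c) = −63(ω_r−ω_c),  ω_r=0, ω_c=1
Stage 2: ω_s = 1 − (63/13)(0−1) = 76/13
  ⇒ ω_s²/ω_c² = 76/13
Coupling ω_c² = ω_s¹ ⇒ overall = 53/17 × 76/13 = 4028/221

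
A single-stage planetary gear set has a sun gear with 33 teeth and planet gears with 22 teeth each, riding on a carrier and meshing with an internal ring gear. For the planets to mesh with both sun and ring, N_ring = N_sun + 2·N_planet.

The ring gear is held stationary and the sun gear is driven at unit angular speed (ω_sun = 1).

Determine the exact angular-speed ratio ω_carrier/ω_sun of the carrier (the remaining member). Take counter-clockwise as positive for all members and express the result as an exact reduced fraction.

N_ring = 33 + 2·22 = 77
33(ω_s−ω_c) = −77(ω_r−ω_c),  ω_r=0, ω_s=1
33(1−ω_c) = −77(0−ω_c)  ⇒  110ω_c = 33  ⇒  ω_c = 3/10
ω_c/ω_s = 3/10

3/10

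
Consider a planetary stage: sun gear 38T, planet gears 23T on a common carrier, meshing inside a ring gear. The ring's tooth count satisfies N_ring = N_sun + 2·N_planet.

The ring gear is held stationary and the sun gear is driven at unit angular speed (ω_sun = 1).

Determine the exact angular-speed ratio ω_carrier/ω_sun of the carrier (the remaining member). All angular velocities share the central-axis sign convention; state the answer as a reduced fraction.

19/61

N_ring = 38 + 2·23 = 84
38(ω_s−ω_c) = −84(ω_r−ω_c),  ω_r=0, ω_s=1
38(1−ω_c) = −84(0−ω_c)  ⇒  122ω_c = 38  ⇒  ω_c = 19/61
ω_c/ω_s = 19/61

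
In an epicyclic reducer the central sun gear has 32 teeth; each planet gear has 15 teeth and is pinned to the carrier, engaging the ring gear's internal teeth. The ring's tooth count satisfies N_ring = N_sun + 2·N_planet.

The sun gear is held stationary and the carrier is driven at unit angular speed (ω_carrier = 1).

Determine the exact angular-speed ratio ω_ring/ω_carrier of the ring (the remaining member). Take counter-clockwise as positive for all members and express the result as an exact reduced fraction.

47/31

N_ring = 32 + 2·15 = 62
32(ω_s−ω_c) = −62(ω_r−ω_c),  ω_s=0, ω_c=1
ω_r = 1 − (32/62)(0−1) = 47/31
ω_r/ω_c = 47/31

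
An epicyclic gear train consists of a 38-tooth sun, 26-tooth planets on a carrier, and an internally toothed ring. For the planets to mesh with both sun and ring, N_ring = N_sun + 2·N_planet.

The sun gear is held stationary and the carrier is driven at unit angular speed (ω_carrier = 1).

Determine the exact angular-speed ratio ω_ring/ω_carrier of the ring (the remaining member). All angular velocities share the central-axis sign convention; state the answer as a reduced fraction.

64/45

N_ring = 38 + 2·26 = 90
38(ω_s−ω_c) = −90(ω_r−ω_c),  ω_s=0, ω_c=1
ω_r = 1 − (38/90)(0−1) = 64/45
ω_r/ω_c = 64/45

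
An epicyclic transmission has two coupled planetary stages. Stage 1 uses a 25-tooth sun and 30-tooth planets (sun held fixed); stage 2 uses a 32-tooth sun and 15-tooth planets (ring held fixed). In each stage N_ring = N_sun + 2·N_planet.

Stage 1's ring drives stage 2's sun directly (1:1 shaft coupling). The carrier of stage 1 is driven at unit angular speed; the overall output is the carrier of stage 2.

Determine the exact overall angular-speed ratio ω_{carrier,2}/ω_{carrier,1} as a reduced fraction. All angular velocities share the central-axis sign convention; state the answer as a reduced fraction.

352/799

Stage 1: N_ring = 25 + 2·30 = 85
Stage 1: 25(ω_s−ω_c) = −85(ω_r−ω_c),  ω_s=0, ω_c=1
Stage 1: ω_r = 1 − (25/85)(0−1) = 22/17
  ⇒ ω_r¹/ω_c¹ = 22/17
Stage 2: N_ring = 32 + 2·15 = 62
Stage 2: 32(ω_s−ω_c) = −62(ω_r−ω_c),  ω_r=0, ω_s=1
Stage 2: 32(1−ω_c) = −62(0−ω_c)  ⇒  94ω_c = 32  ⇒  ω_c = 16/47
  ⇒ ω_c²/ω_s² = 16/47
Coupling ω_s² = ω_r¹ ⇒ overall = 22/17 × 16/47 = 352/799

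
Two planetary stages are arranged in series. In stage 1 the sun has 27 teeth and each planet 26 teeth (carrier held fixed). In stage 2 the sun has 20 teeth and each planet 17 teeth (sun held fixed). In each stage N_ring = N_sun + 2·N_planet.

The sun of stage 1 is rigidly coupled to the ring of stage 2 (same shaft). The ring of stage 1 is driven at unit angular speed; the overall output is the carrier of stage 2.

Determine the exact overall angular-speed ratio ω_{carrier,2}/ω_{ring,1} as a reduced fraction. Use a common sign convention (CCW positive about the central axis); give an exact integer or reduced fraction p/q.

Stage 1: N_ring = 27 + 2·26 = 79
Stage 1: 27(ω_s−ω_c) = −79(ω_r−ω_c),  ω_c=0, ω_r=1
Stage 1: ω_s = 0 − (79/27)(1−0) = -79/27
  ⇒ ω_s¹/ω_r¹ = -79/27
Stage 2: N_ring = 20 + 2·17 = 54
Stage 2: 20(ω_s−ω_c) = −54(ω_r−ω_c),  ω_s=0, ω_r=1
Stage 2: 20(0−ω_c) = −54(1−ω_c)  ⇒  74ω_c = 54  ⇒  ω_c = 27/37
  ⇒ ω_c²/ω_r² = 27/37
Coupling ω_r² = ω_s¹ ⇒ overall = -79/27 × 27/37 = -79/37

-79/37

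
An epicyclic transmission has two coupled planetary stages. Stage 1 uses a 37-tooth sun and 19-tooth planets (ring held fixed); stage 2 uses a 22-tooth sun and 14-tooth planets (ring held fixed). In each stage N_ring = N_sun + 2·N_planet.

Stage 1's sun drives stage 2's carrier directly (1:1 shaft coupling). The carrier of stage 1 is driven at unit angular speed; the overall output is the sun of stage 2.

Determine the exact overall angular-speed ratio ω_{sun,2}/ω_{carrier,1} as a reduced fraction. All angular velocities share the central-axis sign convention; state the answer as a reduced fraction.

4032/407

Stage 1: N_ring = 37 + 2·19 = 75
Stage 1: 37(ω_s−ω_c) = −75(ω_r−ω_c),  ω_r=0, ω_c=1
Stage 1: ω_s = 1 − (75/37)(0−1) = 112/37
  ⇒ ω_s¹/ω_c¹ = 112/37
Stage 2: N_ring = 22 + 2·14 = 50
Stage 2: 22(ω_s−ω_c) = −50(ω_r−ω_c),  ω_r=0, ω_c=1
Stage 2: ω_s = 1 − (50/22)(0−1) = 36/11
  ⇒ ω_s²/ω_c² = 36/11
Coupling ω_c² = ω_s¹ ⇒ overall = 112/37 × 36/11 = 4032/407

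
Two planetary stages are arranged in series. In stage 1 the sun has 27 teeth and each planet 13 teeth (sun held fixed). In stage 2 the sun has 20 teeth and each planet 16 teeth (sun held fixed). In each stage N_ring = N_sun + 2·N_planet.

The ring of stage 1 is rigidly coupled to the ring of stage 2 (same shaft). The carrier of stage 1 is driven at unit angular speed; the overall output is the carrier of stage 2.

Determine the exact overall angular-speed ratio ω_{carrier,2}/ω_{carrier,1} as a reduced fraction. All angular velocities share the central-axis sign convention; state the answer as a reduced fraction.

520/477

Stage 1: N_ring = 27 + 2·13 = 53
Stage 1: 27(ω_s−ω_c) = −53(ω_r−ω_c),  ω_s=0, ω_c=1
Stage 1: ω_r = 1 − (27/53)(0−1) = 80/53
  ⇒ ω_r¹/ω_c¹ = 80/53
Stage 2: N_ring = 20 + 2·16 = 52
Stage 2: 20(ω_s−ω_c) = −52(ω_r−ω_c),  ω_s=0, ω_r=1
Stage 2: 20(0−ω_c) = −52(1−ω_c)  ⇒  72ω_c = 52  ⇒  ω_c = 13/18
  ⇒ ω_c²/ω_r² = 13/18
Coupling ω_r² = ω_r¹ ⇒ overall = 80/53 × 13/18 = 520/477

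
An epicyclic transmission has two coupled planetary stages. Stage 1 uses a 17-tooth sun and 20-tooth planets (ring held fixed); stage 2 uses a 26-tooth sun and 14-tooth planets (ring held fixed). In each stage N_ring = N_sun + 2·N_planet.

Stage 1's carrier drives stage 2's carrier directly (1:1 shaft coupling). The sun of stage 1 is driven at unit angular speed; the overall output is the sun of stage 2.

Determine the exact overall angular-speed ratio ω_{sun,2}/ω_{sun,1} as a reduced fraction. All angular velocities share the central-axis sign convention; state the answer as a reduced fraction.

340/481

Stage 1: N_ring = 17 + 2·20 = 57
Stage 1: 17(ω_s−ω_c) = −57(ω_r−ω_c),  ω_r=0, ω_s=1
Stage 1: 17(1−ω_c) = −57(0−ω_c)  ⇒  74ω_c = 17  ⇒  ω_c = 17/74
  ⇒ ω_c¹/ω_s¹ = 17/74
Stage 2: N_ring = 26 + 2·14 = 54
Stage 2: 26(ω_s−ω_c) = −54(ω_r−ω_c),  ω_r=0, ω_c=1
Stage 2: ω_s = 1 − (54/26)(0−1) = 40/13
  ⇒ ω_s²/ω_c² = 40/13
Coupling ω_c² = ω_c¹ ⇒ overall = 17/74 × 40/13 = 340/481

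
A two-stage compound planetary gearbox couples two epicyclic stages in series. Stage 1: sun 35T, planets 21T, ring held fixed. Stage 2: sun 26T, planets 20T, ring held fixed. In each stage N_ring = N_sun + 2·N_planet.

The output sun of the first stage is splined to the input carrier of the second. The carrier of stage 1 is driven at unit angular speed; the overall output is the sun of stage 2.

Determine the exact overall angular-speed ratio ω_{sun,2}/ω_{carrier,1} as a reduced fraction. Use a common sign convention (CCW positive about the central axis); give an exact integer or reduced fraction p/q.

736/65

Stage 1: N_ring = 35 + 2·21 = 77
Stage 1: 35(ω_s−ω_c) = −77(ω_r−ω_c),  ω_r=0, ω_c=1
Stage 1: ω_s = 1 − (77/35)(0−1) = 16/5
  ⇒ ω_s¹/ω_c¹ = 16/5
Stage 2: N_ring = 26 + 2·20 = 66
Stage 2: 26(ω_s−ω_c) = −66(ω_r−ω_c),  ω_r=0, ω_c=1
Stage 2: ω_s = 1 − (66/26)(0−1) = 46/13
  ⇒ ω_s²/ω_c² = 46/13
Coupling ω_c² = ω_s¹ ⇒ overall = 16/5 × 46/13 = 736/65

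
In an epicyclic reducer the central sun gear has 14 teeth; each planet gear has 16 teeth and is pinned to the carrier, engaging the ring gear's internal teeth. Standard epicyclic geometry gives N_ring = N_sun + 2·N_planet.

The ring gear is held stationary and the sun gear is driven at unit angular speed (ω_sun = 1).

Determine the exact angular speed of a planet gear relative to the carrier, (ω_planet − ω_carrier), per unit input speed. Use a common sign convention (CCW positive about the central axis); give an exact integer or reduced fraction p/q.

N_ring = 14 + 2·16 = 46
14(ω_s−ω_c) = −46(ω_r−ω_c),  ω_r=0, ω_s=1
14(1−ω_c) = −46(0−ω_c)  ⇒  60ω_c = 14  ⇒  ω_c = 7/30
sun–planet: 14·(1−7/30) = −16·(ω_p−ω_c)  ⇒  ω_p−ω_c = −(14/16)·(23/30) = -161/240

-161/240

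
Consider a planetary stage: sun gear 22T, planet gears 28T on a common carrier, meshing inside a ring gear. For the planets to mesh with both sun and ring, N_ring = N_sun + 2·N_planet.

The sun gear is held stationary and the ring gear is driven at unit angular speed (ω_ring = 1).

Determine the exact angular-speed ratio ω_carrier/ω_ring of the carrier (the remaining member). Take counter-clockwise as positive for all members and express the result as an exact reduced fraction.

N_ring = 22 + 2·28 = 78
22(ω_s−ω_c) = −78(ω_r−ω_c),  ω_s=0, ω_r=1
22(0−ω_c) = −78(1−ω_c)  ⇒  100ω_c = 78  ⇒  ω_c = 39/50
ω_c/ω_r = 39/50

39/50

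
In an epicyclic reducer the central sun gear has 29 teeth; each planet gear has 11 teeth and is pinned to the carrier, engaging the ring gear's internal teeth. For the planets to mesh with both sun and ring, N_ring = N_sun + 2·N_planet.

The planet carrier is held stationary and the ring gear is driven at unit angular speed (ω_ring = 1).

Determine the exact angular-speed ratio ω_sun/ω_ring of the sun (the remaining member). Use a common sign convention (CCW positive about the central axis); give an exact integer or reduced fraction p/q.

-51/29

N_ring = 29 + 2·11 = 51
29(ω_s−ω_c) = −51(ω_r−ω_c),  ω_c=0, ω_r=1
ω_s = 0 − (51/29)(1−0) = -51/29
ω_s/ω_r = -51/29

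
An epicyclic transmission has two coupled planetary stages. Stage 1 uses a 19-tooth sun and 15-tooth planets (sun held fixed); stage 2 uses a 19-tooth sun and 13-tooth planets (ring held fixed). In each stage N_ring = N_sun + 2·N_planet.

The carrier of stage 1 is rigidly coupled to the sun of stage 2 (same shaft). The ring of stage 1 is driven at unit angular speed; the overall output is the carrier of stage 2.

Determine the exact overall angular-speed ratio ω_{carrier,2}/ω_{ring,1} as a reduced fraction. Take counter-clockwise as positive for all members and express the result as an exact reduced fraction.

Stage 1: N_ring = 19 + 2·15 = 49
Stage 1: 19(ω_s−ω_c) = −49(ω_r−ω_c),  ω_s=0, ω_r=1
Stage 1: 19(0−ω_c) = −49(1−ω_c)  ⇒  68ω_c = 49  ⇒  ω_c = 49/68
  ⇒ ω_c¹/ω_r¹ = 49/68
Stage 2: N_ring = 19 + 2·13 = 45
Stage 2: 19(ω_s−ω_c) = −45(ω_r−ω_c),  ω_r=0, ω_s=1
Stage 2: 19(1−ω_c) = −45(0−ω_c)  ⇒  64ω_c = 19  ⇒  ω_c = 19/64
  ⇒ ω_c²/ω_s² = 19/64
Coupling ω_s² = ω_c¹ ⇒ overall = 49/68 × 19/64 = 931/4352

931/4352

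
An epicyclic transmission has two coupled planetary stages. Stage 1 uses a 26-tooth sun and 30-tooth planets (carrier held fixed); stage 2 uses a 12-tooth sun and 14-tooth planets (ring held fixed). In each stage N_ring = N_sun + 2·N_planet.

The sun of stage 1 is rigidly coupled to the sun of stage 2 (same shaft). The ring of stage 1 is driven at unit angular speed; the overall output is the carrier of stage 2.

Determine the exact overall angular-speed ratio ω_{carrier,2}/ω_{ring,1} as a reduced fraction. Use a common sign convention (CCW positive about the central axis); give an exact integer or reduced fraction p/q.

-129/169

Stage 1: N_ring = 26 + 2·30 = 86
Stage 1: 26(ω_s−ω_c) = −86(ω_r−ω_c),  ω_c=0, ω_r=1
Stage 1: ω_s = 0 − (86/26)(1−0) = -43/13
  ⇒ ω_s¹/ω_r¹ = -43/13
Stage 2: N_ring = 12 + 2·14 = 40
Stage 2: 12(ω_s−ω_c) = −40(ω_r−ω_c),  ω_r=0, ω_s=1
Stage 2: 12(1−ω_c) = −40(0−ω_c)  ⇒  52ω_c = 12  ⇒  ω_c = 3/13
  ⇒ ω_c²/ω_s² = 3/13
Coupling ω_s² = ω_s¹ ⇒ overall = -43/13 × 3/13 = -129/169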